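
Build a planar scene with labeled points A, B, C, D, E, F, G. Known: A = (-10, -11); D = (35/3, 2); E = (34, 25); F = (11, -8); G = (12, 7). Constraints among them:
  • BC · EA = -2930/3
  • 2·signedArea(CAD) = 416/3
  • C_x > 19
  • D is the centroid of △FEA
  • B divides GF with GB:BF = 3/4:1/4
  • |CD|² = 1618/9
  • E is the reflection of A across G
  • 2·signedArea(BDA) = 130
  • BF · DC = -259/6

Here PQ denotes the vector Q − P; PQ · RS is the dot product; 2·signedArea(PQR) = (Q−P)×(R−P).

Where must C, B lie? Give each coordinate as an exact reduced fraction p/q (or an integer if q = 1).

1. C_x = 58/3  [line -13·x + 65/3·y + -91/3 = 0 ∩ |CD|² = 1618/9]
2. C_y = 13  [line -13·x + 65/3·y + -91/3 = 0 ∩ |CD|² = 1618/9]
   → C = (58/3, 13)
3. B_x = 45/4  [B divides GF with GB:BF = 3/4:1/4]
4. B_y = -17/4  [B divides GF with GB:BF = 3/4:1/4]
   → B = (45/4, -17/4)

B = (45/4, -17/4)
C = (58/3, 13)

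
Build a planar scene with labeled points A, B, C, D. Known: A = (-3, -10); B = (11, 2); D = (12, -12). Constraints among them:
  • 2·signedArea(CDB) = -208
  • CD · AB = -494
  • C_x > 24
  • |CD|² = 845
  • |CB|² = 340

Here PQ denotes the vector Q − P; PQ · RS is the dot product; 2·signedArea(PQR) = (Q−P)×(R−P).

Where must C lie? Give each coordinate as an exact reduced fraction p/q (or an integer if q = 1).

C = (25, 14)

1. C_x = 25  [2·signedArea(CDB) = -208 ∩ CD · AB = -494]
2. C_y = 14  [2·signedArea(CDB) = -208 ∩ CD · AB = -494]
   → C = (25, 14)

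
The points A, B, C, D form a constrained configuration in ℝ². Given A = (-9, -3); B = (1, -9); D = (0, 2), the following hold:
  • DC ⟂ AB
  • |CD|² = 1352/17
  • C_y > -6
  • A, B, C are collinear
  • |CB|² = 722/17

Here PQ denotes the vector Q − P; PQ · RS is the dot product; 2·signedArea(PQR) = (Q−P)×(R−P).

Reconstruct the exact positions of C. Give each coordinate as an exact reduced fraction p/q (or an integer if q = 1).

C = (-78/17, -96/17)

1. C_x = -78/17  [A, B, C are collinear ∩ DC ⟂ AB]
2. C_y = -96/17  [A, B, C are collinear ∩ DC ⟂ AB]
   → C = (-78/17, -96/17)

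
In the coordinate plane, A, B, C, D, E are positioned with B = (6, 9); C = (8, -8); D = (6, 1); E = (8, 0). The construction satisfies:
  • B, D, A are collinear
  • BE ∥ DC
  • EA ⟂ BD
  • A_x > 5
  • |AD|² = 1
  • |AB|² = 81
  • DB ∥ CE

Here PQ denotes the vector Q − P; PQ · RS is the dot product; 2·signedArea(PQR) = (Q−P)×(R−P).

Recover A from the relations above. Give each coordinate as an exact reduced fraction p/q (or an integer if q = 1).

1. A_x = 6  [B, D, A are collinear ∩ EA ⟂ BD]
2. A_y = 0  [B, D, A are collinear ∩ EA ⟂ BD]
   → A = (6, 0)

A = (6, 0)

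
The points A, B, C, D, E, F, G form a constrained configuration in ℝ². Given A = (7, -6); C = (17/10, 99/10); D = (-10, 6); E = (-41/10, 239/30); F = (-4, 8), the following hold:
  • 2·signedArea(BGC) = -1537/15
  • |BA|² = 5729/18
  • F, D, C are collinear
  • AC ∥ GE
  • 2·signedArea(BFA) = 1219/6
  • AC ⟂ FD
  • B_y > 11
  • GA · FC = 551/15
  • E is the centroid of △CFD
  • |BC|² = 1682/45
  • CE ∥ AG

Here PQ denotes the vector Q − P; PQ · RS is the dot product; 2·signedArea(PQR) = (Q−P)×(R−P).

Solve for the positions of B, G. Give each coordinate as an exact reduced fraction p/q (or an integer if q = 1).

B = (15/2, 71/6)
G = (6/5, -119/15)

1. B_x = 15/2  [line 14·x + 11·y + -1411/6 = 0 ∩ |BA|² = 5729/18]
2. B_y = 71/6  [line 14·x + 11·y + -1411/6 = 0 ∩ |BA|² = 5729/18]
   → B = (15/2, 71/6)
3. G_x = 6/5  [2·signedArea(BGC) = -1537/15 ∩ AC ∥ GE]
4. G_y = -119/15  [2·signedArea(BGC) = -1537/15 ∩ AC ∥ GE]
   → G = (6/5, -119/15)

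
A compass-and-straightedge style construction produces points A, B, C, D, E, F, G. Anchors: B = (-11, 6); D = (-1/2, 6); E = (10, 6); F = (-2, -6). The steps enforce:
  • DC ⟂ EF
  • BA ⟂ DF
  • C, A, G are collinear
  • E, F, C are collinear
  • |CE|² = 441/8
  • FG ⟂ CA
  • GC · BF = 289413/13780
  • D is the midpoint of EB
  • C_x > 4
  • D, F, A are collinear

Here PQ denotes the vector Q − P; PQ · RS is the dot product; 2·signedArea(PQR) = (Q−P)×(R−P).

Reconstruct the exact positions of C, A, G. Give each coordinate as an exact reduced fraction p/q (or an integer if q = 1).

1. C_x = 19/4  [E, F, C are collinear ∩ DC ⟂ EF]
2. C_y = 3/4  [E, F, C are collinear ∩ DC ⟂ EF]
   → C = (19/4, 3/4)
3. A_x = -43/65  [D, F, A are collinear ∩ BA ⟂ DF]
4. A_y = 306/65  [D, F, A are collinear ∩ BA ⟂ DF]
   → A = (-43/65, 306/65)
5. G_x = 24587/6890  [C, A, G are collinear ∩ FG ⟂ CA]
6. G_y = 11121/6890  [C, A, G are collinear ∩ FG ⟂ CA]
   → G = (24587/6890, 11121/6890)

A = (-43/65, 306/65)
C = (19/4, 3/4)
G = (24587/6890, 11121/6890)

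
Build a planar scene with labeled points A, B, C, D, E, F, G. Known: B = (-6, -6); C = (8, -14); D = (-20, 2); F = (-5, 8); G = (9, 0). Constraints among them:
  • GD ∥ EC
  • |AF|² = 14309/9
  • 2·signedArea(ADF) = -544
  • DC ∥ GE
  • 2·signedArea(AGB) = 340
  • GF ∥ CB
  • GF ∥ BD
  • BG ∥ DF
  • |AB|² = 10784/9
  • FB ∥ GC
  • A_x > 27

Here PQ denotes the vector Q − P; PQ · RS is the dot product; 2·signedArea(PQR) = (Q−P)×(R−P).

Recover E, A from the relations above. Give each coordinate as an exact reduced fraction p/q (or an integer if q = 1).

1. E_x = 37  [GD ∥ EC ∩ DC ∥ GE]
2. E_y = -16  [GD ∥ EC ∩ DC ∥ GE]
   → E = (37, -16)
3. A_x = 82/3  [line 6·x + -15·y + -394 = 0 ∩ |AB|² = 10784/9]
4. A_y = -46/3  [line 6·x + -15·y + -394 = 0 ∩ |AB|² = 10784/9]
   → A = (82/3, -46/3)

A = (82/3, -46/3)
E = (37, -16)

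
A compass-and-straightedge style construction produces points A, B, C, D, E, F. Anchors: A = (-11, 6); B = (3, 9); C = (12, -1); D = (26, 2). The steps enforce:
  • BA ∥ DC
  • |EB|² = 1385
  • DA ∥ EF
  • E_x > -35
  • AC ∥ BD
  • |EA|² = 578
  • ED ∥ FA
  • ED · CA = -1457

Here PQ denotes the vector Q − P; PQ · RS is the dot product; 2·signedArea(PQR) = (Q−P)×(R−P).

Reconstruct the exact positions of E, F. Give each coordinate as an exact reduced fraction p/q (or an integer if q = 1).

E = (-34, 13)
F = (-71, 17)

1. E_x = -34  [line 23·x + -7·y + 873 = 0 ∩ |EA|² = 578]
2. E_y = 13  [line 23·x + -7·y + 873 = 0 ∩ |EA|² = 578]
   → E = (-34, 13)
3. F_x = -71  [ED ∥ FA ∩ DA ∥ EF]
4. F_y = 17  [ED ∥ FA ∩ DA ∥ EF]
   → F = (-71, 17)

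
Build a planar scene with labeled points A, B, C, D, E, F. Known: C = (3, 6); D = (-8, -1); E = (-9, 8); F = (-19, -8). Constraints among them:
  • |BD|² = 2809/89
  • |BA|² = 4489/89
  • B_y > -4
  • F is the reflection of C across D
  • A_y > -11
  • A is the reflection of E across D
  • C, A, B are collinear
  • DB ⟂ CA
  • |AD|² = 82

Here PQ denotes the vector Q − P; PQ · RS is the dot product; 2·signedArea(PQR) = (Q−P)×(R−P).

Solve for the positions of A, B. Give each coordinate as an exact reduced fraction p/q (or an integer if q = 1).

1. A_x = -7  [A is the reflection of E across D]
2. A_y = -10  [A is the reflection of E across D]
   → A = (-7, -10)
3. B_x = -288/89  [C, A, B are collinear ∩ DB ⟂ CA]
4. B_y = -354/89  [C, A, B are collinear ∩ DB ⟂ CA]
   → B = (-288/89, -354/89)

A = (-7, -10)
B = (-288/89, -354/89)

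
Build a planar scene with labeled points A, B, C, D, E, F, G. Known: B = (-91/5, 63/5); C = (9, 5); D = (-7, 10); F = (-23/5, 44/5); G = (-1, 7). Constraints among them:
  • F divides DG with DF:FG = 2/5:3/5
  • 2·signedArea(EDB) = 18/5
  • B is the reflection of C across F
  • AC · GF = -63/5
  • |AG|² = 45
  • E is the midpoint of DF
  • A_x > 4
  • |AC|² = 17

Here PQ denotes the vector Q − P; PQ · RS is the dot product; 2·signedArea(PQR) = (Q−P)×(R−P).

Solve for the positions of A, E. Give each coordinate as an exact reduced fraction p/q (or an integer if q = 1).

A = (5, 4)
E = (-29/5, 47/5)

1. A_x = 5  [line 18/5·x + -9/5·y + -54/5 = 0 ∩ |AG|² = 45]
2. A_y = 4  [line 18/5·x + -9/5·y + -54/5 = 0 ∩ |AG|² = 45]
   → A = (5, 4)
3. E_x = -29/5  [E is the midpoint of DF]
4. E_y = 47/5  [E is the midpoint of DF]
   → E = (-29/5, 47/5)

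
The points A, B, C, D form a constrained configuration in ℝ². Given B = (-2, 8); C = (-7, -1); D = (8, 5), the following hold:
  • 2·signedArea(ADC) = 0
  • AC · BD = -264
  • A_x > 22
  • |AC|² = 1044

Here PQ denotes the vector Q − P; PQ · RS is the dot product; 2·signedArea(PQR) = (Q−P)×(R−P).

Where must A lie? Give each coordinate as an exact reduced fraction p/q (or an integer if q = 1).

A = (23, 11)

1. A_x = 23  [2·signedArea(ADC) = 0 ∩ AC · BD = -264]
2. A_y = 11  [2·signedArea(ADC) = 0 ∩ AC · BD = -264]
   → A = (23, 11)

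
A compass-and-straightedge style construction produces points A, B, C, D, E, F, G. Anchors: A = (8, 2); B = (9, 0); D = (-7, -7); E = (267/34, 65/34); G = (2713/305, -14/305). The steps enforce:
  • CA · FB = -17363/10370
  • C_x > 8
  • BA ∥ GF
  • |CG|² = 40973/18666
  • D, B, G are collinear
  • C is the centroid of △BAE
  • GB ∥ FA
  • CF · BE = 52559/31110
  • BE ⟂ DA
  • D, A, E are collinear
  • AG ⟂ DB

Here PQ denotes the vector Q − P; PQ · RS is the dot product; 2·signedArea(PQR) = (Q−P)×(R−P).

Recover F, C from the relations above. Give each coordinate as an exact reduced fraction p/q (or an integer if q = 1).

1. F_x = 2408/305  [GB ∥ FA ∩ BA ∥ GF]
2. F_y = 596/305  [GB ∥ FA ∩ BA ∥ GF]
   → F = (2408/305, 596/305)
3. C_x = 845/102  [C is the centroid of △BAE]
4. C_y = 133/102  [C is the centroid of △BAE]
   → C = (845/102, 133/102)

C = (845/102, 133/102)
F = (2408/305, 596/305)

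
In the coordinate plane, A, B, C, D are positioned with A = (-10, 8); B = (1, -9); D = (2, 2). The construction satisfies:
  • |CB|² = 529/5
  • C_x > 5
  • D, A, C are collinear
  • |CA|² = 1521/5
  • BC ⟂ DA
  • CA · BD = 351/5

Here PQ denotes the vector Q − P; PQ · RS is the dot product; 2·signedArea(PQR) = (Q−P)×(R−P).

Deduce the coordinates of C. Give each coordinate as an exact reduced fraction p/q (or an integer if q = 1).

1. C_x = 28/5  [D, A, C are collinear ∩ BC ⟂ DA]
2. C_y = 1/5  [D, A, C are collinear ∩ BC ⟂ DA]
   → C = (28/5, 1/5)

C = (28/5, 1/5)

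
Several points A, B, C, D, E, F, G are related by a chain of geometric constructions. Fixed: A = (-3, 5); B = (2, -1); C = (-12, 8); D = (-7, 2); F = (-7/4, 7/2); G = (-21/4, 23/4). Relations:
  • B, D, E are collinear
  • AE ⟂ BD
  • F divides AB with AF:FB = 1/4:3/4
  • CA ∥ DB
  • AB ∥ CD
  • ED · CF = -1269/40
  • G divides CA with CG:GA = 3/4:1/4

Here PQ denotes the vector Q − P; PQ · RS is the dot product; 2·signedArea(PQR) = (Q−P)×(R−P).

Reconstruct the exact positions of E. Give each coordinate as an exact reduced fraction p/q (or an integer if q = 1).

1. E_x = -43/10  [B, D, E are collinear ∩ AE ⟂ BD]
2. E_y = 11/10  [B, D, E are collinear ∩ AE ⟂ BD]
   → E = (-43/10, 11/10)

E = (-43/10, 11/10)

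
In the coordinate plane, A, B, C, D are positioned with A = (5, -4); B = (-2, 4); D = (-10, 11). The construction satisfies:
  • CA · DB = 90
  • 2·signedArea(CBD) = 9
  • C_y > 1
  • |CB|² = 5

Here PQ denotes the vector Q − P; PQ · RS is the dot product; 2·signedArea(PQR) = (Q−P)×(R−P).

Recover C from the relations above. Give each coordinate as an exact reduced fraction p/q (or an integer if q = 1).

1. C_x = -1  [CA · DB = 90 ∩ 2·signedArea(CBD) = 9]
2. C_y = 2  [CA · DB = 90 ∩ 2·signedArea(CBD) = 9]
   → C = (-1, 2)

C = (-1, 2)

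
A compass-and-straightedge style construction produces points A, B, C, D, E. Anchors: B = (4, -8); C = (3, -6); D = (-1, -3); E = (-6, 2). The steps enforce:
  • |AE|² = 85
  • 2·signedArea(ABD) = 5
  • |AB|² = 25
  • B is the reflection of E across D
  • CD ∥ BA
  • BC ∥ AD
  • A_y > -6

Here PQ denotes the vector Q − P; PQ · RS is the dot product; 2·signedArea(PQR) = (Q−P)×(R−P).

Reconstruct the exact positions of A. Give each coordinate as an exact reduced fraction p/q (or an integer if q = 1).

A = (0, -5)

1. A_x = 0  [BC ∥ AD ∩ CD ∥ BA]
2. A_y = -5  [BC ∥ AD ∩ CD ∥ BA]
   → A = (0, -5)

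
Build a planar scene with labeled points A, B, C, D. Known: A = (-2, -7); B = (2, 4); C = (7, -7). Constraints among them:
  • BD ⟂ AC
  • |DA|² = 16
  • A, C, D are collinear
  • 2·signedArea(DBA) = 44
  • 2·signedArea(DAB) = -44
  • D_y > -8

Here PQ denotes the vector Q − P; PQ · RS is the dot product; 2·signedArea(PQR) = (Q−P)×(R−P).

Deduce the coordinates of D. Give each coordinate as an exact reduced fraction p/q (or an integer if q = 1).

1. D_x = 2  [A, C, D are collinear ∩ BD ⟂ AC]
2. D_y = -7  [A, C, D are collinear ∩ BD ⟂ AC]
   → D = (2, -7)

D = (2, -7)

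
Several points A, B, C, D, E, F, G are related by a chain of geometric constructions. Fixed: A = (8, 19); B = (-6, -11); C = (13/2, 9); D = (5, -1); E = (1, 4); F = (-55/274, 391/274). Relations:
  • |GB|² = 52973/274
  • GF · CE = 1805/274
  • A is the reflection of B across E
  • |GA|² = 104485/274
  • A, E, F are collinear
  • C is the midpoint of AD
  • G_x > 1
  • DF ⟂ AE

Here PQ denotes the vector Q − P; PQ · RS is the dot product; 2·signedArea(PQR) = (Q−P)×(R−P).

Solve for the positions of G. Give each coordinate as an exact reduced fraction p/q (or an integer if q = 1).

1. G_x = 515/274  [line 11/2·x + 5·y + -6915/548 = 0 ∩ |GA|² = 104485/274]
2. G_y = 125/274  [line 11/2·x + 5·y + -6915/548 = 0 ∩ |GA|² = 104485/274]
   → G = (515/274, 125/274)

G = (515/274, 125/274)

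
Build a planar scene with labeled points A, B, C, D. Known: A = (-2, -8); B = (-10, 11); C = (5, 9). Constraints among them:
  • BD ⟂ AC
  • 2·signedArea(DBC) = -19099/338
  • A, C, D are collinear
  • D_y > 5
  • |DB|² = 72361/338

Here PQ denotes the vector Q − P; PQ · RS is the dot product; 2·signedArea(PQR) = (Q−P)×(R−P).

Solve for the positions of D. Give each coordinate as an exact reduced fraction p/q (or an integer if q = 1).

D = (1193/338, 1835/338)

1. D_x = 1193/338  [A, C, D are collinear ∩ BD ⟂ AC]
2. D_y = 1835/338  [A, C, D are collinear ∩ BD ⟂ AC]
   → D = (1193/338, 1835/338)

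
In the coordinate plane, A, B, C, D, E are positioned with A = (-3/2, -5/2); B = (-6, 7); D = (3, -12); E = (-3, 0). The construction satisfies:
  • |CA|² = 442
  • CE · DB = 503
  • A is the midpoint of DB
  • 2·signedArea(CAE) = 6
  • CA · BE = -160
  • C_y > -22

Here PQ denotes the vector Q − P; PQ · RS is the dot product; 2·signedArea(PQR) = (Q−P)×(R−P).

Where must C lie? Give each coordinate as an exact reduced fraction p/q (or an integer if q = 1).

1. C_x = 15/2  [CA · BE = -160 ∩ CE · DB = 503]
2. C_y = -43/2  [CA · BE = -160 ∩ CE · DB = 503]
   → C = (15/2, -43/2)

C = (15/2, -43/2)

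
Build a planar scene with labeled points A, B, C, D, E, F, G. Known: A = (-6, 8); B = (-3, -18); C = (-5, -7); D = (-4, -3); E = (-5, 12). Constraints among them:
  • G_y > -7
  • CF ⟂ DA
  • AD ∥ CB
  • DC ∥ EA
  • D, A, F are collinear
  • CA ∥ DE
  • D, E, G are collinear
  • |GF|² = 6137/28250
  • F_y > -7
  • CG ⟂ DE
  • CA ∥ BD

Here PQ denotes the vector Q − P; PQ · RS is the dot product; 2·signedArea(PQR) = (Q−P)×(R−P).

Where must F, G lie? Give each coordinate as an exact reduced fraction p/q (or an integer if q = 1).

1. F_x = -416/125  [D, A, F are collinear ∩ CF ⟂ DA]
2. F_y = -837/125  [D, A, F are collinear ∩ CF ⟂ DA]
   → F = (-416/125, -837/125)
3. G_x = -845/226  [D, E, G are collinear ∩ CG ⟂ DE]
4. G_y = -1563/226  [D, E, G are collinear ∩ CG ⟂ DE]
   → G = (-845/226, -1563/226)

F = (-416/125, -837/125)
G = (-845/226, -1563/226)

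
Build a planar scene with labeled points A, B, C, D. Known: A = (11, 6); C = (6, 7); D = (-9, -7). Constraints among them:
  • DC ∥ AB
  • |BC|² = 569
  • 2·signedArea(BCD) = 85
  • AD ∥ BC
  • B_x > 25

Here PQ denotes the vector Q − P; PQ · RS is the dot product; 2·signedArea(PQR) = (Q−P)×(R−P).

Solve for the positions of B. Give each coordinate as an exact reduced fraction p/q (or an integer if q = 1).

1. B_x = 26  [AD ∥ BC ∩ DC ∥ AB]
2. B_y = 20  [AD ∥ BC ∩ DC ∥ AB]
   → B = (26, 20)

B = (26, 20)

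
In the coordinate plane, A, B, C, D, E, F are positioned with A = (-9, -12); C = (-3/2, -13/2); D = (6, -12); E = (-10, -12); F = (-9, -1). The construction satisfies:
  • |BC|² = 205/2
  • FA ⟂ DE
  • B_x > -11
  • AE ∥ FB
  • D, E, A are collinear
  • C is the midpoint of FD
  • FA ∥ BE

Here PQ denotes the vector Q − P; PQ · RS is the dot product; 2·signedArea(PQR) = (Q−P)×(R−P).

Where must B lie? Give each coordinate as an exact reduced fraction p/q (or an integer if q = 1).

1. B_x = -10  [FA ∥ BE ∩ AE ∥ FB]
2. B_y = -1  [FA ∥ BE ∩ AE ∥ FB]
   → B = (-10, -1)

B = (-10, -1)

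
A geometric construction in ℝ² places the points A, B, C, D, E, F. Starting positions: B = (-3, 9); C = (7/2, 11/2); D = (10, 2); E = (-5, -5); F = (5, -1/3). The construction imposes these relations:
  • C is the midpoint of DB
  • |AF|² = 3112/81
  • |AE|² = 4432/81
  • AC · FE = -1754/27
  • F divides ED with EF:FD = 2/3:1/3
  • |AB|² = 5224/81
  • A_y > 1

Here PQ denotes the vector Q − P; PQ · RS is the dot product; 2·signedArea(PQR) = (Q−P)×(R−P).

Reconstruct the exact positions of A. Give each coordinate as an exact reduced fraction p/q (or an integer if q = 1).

1. A_x = -1  [line 10·x + 14/3·y + 116/27 = 0 ∩ |AF|² = 3112/81]
2. A_y = 11/9  [line 10·x + 14/3·y + 116/27 = 0 ∩ |AF|² = 3112/81]
   → A = (-1, 11/9)

A = (-1, 11/9)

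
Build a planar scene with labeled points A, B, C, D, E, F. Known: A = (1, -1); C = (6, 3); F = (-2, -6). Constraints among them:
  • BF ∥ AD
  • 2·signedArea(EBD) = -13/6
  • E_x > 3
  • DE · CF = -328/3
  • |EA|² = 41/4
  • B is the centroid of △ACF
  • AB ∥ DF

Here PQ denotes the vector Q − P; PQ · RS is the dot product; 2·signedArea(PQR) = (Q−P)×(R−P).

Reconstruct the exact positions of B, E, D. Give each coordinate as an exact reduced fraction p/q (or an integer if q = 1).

B = (5/3, -4/3)
D = (-8/3, -17/3)
E = (7/2, 1)

1. B_x = 5/3  [B is the centroid of △ACF]
2. B_y = -4/3  [B is the centroid of △ACF]
   → B = (5/3, -4/3)
3. D_x = -8/3  [AB ∥ DF ∩ BF ∥ AD]
4. D_y = -17/3  [AB ∥ DF ∩ BF ∥ AD]
   → D = (-8/3, -17/3)
5. E_x = 7/2  [2·signedArea(EBD) = -13/6 ∩ DE · CF = -328/3]
6. E_y = 1  [2·signedArea(EBD) = -13/6 ∩ DE · CF = -328/3]
   → E = (7/2, 1)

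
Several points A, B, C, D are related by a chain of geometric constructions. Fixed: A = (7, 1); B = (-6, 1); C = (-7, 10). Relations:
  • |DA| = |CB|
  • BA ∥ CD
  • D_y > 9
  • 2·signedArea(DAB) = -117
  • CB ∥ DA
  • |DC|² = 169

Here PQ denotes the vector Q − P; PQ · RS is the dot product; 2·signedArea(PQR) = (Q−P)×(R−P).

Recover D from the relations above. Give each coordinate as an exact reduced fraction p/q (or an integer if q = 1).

1. D_x = 6  [CB ∥ DA ∩ BA ∥ CD]
2. D_y = 10  [CB ∥ DA ∩ BA ∥ CD]
   → D = (6, 10)

D = (6, 10)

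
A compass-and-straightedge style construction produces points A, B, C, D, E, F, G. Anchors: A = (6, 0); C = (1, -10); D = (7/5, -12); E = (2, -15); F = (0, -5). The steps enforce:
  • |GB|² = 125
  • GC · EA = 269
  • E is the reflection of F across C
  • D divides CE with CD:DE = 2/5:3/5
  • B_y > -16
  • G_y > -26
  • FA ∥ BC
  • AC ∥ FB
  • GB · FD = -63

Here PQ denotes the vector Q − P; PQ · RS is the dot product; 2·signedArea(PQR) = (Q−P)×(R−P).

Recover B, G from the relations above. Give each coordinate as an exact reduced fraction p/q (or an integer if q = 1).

1. B_x = -5  [FA ∥ BC ∩ AC ∥ FB]
2. B_y = -15  [FA ∥ BC ∩ AC ∥ FB]
   → B = (-5, -15)
3. G_x = -10  [GC · EA = 269 ∩ GB · FD = -63]
4. G_y = -25  [GC · EA = 269 ∩ GB · FD = -63]
   → G = (-10, -25)

B = (-5, -15)
G = (-10, -25)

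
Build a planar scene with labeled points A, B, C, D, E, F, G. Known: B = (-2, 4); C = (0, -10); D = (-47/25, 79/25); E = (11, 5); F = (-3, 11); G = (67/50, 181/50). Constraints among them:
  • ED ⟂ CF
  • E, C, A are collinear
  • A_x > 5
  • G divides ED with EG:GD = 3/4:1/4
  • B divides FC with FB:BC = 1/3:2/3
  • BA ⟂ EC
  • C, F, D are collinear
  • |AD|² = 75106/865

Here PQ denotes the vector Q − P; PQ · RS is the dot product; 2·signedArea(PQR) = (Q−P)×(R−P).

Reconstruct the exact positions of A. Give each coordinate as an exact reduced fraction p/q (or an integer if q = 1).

A = (1034/173, -320/173)

1. A_x = 1034/173  [E, C, A are collinear ∩ BA ⟂ EC]
2. A_y = -320/173  [E, C, A are collinear ∩ BA ⟂ EC]
   → A = (1034/173, -320/173)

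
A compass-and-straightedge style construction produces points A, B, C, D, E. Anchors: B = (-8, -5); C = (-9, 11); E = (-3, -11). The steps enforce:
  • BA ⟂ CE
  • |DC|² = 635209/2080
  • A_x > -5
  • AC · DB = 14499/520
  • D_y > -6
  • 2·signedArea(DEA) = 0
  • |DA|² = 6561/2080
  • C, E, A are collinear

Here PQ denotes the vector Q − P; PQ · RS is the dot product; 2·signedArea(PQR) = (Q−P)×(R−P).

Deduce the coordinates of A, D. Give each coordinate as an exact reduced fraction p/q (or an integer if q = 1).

A = (-633/130, -539/130)
D = (-2289/520, -3047/520)

1. A_x = -633/130  [C, E, A are collinear ∩ BA ⟂ CE]
2. A_y = -539/130  [C, E, A are collinear ∩ BA ⟂ CE]
   → A = (-633/130, -539/130)
3. D_x = -2289/520  [2·signedArea(DEA) = 0 ∩ AC · DB = 14499/520]
4. D_y = -3047/520  [2·signedArea(DEA) = 0 ∩ AC · DB = 14499/520]
   → D = (-2289/520, -3047/520)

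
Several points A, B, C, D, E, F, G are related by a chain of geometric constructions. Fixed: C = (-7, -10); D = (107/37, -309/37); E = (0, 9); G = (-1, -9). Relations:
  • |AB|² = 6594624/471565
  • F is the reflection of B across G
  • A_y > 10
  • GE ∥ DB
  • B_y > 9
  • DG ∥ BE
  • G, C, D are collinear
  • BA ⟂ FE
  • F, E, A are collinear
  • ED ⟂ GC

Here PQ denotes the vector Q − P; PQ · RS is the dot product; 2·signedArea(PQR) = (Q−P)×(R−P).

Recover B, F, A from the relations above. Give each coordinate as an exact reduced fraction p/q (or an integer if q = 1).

A = (94176/471565, 4829877/471565)
B = (144/37, 357/37)
F = (-218/37, -1023/37)

1. B_x = 144/37  [DG ∥ BE ∩ GE ∥ DB]
2. B_y = 357/37  [DG ∥ BE ∩ GE ∥ DB]
   → B = (144/37, 357/37)
3. F_x = -218/37  [F is the reflection of B across G]
4. F_y = -1023/37  [F is the reflection of B across G]
   → F = (-218/37, -1023/37)
5. A_x = 94176/471565  [F, E, A are collinear ∩ BA ⟂ FE]
6. A_y = 4829877/471565  [F, E, A are collinear ∩ BA ⟂ FE]
   → A = (94176/471565, 4829877/471565)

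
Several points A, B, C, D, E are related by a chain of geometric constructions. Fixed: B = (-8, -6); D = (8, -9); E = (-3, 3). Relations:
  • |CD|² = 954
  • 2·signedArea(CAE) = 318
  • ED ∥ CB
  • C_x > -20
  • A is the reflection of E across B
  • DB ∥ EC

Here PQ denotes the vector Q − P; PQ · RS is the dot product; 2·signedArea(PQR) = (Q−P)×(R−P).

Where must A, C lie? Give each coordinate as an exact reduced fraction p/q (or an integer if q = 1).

1. A_x = -13  [A is the reflection of E across B]
2. A_y = -15  [A is the reflection of E across B]
   → A = (-13, -15)
3. C_x = -19  [ED ∥ CB ∩ DB ∥ EC]
4. C_y = 6  [ED ∥ CB ∩ DB ∥ EC]
   → C = (-19, 6)

A = (-13, -15)
C = (-19, 6)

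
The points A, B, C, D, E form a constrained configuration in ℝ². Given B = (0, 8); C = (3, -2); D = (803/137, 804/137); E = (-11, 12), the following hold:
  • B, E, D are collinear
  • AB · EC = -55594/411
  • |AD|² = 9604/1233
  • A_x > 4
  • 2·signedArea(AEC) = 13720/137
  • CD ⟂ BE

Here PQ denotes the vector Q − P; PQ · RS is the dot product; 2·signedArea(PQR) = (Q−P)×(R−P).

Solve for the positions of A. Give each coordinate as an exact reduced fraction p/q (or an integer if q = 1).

A = (2017/411, 1334/411)

1. A_x = 2017/411  [2·signedArea(AEC) = 13720/137 ∩ AB · EC = -55594/411]
2. A_y = 1334/411  [2·signedArea(AEC) = 13720/137 ∩ AB · EC = -55594/411]
   → A = (2017/411, 1334/411)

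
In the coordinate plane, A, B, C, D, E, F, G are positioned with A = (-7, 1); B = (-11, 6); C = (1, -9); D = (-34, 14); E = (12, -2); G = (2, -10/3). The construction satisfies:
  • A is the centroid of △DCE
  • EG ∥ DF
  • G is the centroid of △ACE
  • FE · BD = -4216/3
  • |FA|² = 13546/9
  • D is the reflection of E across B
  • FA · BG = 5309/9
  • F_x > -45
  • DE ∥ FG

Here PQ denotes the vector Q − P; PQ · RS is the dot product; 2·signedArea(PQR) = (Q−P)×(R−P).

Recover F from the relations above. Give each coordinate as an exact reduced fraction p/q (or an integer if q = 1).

F = (-44, 38/3)

1. F_x = -44  [DE ∥ FG ∩ EG ∥ DF]
2. F_y = 38/3  [DE ∥ FG ∩ EG ∥ DF]
   → F = (-44, 38/3)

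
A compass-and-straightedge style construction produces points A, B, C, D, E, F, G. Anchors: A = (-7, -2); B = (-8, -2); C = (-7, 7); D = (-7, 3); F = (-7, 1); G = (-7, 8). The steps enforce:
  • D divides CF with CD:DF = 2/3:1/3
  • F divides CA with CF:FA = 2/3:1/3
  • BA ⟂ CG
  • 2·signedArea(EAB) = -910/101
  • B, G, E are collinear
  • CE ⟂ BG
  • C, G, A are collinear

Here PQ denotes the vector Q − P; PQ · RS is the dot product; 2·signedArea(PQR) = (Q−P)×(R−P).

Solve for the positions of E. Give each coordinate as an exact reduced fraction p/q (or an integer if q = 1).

E = (-717/101, 708/101)

1. E_x = -717/101  [B, G, E are collinear ∩ CE ⟂ BG]
2. E_y = 708/101  [B, G, E are collinear ∩ CE ⟂ BG]
   → E = (-717/101, 708/101)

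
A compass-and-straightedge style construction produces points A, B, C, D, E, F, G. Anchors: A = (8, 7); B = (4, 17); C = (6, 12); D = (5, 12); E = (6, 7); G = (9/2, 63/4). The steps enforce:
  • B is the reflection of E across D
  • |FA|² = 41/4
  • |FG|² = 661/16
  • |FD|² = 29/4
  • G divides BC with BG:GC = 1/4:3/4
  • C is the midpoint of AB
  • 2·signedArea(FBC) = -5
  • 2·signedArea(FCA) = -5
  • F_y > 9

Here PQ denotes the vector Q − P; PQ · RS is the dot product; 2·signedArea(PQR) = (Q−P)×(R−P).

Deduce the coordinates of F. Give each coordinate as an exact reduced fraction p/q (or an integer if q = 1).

1. F_x = 6  [line 5·x + 2·y + -49 = 0 ∩ |FA|² = 41/4]
2. F_y = 19/2  [line 5·x + 2·y + -49 = 0 ∩ |FA|² = 41/4]
   → F = (6, 19/2)

F = (6, 19/2)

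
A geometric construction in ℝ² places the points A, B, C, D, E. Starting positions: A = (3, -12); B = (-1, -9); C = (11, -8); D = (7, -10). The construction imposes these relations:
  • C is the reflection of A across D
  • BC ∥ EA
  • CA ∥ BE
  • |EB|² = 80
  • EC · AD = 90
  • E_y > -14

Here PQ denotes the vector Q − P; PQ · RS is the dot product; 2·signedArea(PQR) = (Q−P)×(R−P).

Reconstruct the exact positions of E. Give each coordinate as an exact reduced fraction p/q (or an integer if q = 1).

1. E_x = -9  [BC ∥ EA ∩ CA ∥ BE]
2. E_y = -13  [BC ∥ EA ∩ CA ∥ BE]
   → E = (-9, -13)

E = (-9, -13)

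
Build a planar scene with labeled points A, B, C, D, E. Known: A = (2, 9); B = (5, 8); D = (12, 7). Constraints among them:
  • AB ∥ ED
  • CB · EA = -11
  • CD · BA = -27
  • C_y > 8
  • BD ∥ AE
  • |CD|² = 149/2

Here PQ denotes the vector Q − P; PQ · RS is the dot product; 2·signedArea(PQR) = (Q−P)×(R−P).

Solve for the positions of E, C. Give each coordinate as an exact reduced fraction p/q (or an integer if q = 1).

1. E_x = 9  [AB ∥ ED ∩ BD ∥ AE]
2. E_y = 8  [AB ∥ ED ∩ BD ∥ AE]
   → E = (9, 8)
3. C_x = 7/2  [CB · EA = -11 ∩ CD · BA = -27]
4. C_y = 17/2  [CB · EA = -11 ∩ CD · BA = -27]
   → C = (7/2, 17/2)

C = (7/2, 17/2)
E = (9, 8)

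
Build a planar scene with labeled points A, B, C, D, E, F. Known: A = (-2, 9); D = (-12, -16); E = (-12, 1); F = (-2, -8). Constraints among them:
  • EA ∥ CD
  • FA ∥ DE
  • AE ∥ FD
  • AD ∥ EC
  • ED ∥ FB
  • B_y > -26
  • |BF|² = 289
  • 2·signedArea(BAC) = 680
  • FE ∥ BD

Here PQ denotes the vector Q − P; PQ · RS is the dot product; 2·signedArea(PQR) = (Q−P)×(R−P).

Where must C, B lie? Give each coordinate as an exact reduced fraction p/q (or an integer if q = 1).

B = (-2, -25)
C = (-22, -24)

1. C_x = -22  [EA ∥ CD ∩ AD ∥ EC]
2. C_y = -24  [EA ∥ CD ∩ AD ∥ EC]
   → C = (-22, -24)
3. B_x = -2  [FE ∥ BD ∩ ED ∥ FB]
4. B_y = -25  [FE ∥ BD ∩ ED ∥ FB]
   → B = (-2, -25)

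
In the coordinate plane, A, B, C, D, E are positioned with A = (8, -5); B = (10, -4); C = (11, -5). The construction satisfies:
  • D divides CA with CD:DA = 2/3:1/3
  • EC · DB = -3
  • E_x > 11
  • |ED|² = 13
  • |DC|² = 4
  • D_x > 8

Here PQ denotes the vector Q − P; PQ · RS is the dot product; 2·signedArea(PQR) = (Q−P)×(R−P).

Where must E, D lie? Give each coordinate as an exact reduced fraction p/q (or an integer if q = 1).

D = (9, -5)
E = (12, -3)

1. D_x = 9  [D divides CA with CD:DA = 2/3:1/3]
2. D_y = -5  [D divides CA with CD:DA = 2/3:1/3]
   → D = (9, -5)
3. E_x = 12  [line -1·x + -1·y + 9 = 0 ∩ |ED|² = 13]
4. E_y = -3  [line -1·x + -1·y + 9 = 0 ∩ |ED|² = 13]
   → E = (12, -3)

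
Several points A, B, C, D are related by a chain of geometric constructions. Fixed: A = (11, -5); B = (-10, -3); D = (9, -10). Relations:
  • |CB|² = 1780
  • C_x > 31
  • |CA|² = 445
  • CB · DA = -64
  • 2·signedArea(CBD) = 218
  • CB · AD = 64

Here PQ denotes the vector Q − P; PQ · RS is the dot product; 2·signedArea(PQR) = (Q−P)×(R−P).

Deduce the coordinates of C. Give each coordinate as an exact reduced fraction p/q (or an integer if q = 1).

1. C_x = 32  [CB · DA = -64 ∩ 2·signedArea(CBD) = 218]
2. C_y = -7  [CB · DA = -64 ∩ 2·signedArea(CBD) = 218]
   → C = (32, -7)

C = (32, -7)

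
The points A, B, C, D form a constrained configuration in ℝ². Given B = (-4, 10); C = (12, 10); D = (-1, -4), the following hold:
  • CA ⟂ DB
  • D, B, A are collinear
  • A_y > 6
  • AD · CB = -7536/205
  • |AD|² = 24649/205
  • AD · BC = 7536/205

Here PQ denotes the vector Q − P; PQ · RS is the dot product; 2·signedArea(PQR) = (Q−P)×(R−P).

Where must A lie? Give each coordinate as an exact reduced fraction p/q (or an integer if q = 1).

1. A_x = -676/205  [D, B, A are collinear ∩ CA ⟂ DB]
2. A_y = 1378/205  [D, B, A are collinear ∩ CA ⟂ DB]
   → A = (-676/205, 1378/205)

A = (-676/205, 1378/205)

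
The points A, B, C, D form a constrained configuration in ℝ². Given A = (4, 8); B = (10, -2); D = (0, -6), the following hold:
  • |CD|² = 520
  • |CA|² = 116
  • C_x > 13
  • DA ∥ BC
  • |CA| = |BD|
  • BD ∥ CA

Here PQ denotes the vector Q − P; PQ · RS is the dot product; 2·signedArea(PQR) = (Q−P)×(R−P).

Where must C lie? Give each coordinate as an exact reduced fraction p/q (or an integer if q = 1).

1. C_x = 14  [BD ∥ CA ∩ DA ∥ BC]
2. C_y = 12  [BD ∥ CA ∩ DA ∥ BC]
   → C = (14, 12)

C = (14, 12)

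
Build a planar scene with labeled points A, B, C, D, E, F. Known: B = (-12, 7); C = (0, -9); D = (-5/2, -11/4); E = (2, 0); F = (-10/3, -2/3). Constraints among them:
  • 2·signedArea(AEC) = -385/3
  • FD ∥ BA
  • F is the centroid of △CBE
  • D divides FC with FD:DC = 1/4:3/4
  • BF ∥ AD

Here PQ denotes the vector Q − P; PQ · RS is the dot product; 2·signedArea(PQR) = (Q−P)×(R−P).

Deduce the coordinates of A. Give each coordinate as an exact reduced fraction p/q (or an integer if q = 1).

1. A_x = -67/6  [BF ∥ AD ∩ FD ∥ BA]
2. A_y = 59/12  [BF ∥ AD ∩ FD ∥ BA]
   → A = (-67/6, 59/12)

A = (-67/6, 59/12)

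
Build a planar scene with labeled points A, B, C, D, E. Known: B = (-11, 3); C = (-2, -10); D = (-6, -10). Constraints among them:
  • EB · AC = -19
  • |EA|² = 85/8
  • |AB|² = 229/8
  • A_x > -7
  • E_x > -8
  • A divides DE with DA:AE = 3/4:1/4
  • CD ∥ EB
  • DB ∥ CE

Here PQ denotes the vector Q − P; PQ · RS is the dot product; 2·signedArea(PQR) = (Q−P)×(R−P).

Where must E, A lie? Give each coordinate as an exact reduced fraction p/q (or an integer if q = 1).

1. E_x = -7  [CD ∥ EB ∩ DB ∥ CE]
2. E_y = 3  [CD ∥ EB ∩ DB ∥ CE]
   → E = (-7, 3)
3. A_x = -27/4  [A divides DE with DA:AE = 3/4:1/4]
4. A_y = -1/4  [A divides DE with DA:AE = 3/4:1/4]
   → A = (-27/4, -1/4)

A = (-27/4, -1/4)
E = (-7, 3)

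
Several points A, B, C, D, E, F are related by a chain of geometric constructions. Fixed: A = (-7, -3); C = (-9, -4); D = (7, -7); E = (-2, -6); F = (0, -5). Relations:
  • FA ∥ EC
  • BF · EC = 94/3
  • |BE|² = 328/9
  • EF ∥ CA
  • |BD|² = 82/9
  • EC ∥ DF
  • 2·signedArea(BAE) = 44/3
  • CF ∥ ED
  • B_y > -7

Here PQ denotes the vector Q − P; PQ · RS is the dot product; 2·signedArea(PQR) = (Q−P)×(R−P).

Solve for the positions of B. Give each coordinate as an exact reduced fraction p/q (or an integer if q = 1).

1. B_x = 4  [2·signedArea(BAE) = 44/3 ∩ BF · EC = 94/3]
2. B_y = -20/3  [2·signedArea(BAE) = 44/3 ∩ BF · EC = 94/3]
   → B = (4, -20/3)

B = (4, -20/3)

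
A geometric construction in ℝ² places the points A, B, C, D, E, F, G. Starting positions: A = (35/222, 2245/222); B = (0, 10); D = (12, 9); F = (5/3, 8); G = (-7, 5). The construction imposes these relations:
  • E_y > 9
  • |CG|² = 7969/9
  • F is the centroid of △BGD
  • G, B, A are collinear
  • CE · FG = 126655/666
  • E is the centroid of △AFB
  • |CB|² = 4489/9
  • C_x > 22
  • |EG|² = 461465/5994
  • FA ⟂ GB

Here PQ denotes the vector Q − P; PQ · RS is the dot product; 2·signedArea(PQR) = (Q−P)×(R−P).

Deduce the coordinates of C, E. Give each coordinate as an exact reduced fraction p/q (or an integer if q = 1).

1. E_x = 45/74  [E is the centroid of △AFB]
2. E_y = 6241/666  [E is the centroid of △AFB]
   → E = (45/74, 6241/666)
3. C_x = 67/3  [line 26/3·x + 3·y + -2012/9 = 0 ∩ |CB|² = 4489/9]
4. C_y = 10  [line 26/3·x + 3·y + -2012/9 = 0 ∩ |CB|² = 4489/9]
   → C = (67/3, 10)

C = (67/3, 10)
E = (45/74, 6241/666)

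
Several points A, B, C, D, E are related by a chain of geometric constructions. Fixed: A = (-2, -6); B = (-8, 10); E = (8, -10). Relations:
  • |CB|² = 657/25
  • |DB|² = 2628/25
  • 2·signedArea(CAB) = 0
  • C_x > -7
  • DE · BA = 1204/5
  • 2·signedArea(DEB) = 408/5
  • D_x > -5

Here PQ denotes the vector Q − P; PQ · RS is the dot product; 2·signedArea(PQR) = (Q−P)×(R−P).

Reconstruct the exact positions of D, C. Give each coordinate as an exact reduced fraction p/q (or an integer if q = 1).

1. D_x = -22/5  [DE · BA = 1204/5 ∩ 2·signedArea(DEB) = 408/5]
2. D_y = 2/5  [DE · BA = 1204/5 ∩ 2·signedArea(DEB) = 408/5]
   → D = (-22/5, 2/5)
3. C_x = -31/5  [line -16·x + -6·y + -68 = 0 ∩ |CB|² = 657/25]
4. C_y = 26/5  [line -16·x + -6·y + -68 = 0 ∩ |CB|² = 657/25]
   → C = (-31/5, 26/5)

C = (-31/5, 26/5)
D = (-22/5, 2/5)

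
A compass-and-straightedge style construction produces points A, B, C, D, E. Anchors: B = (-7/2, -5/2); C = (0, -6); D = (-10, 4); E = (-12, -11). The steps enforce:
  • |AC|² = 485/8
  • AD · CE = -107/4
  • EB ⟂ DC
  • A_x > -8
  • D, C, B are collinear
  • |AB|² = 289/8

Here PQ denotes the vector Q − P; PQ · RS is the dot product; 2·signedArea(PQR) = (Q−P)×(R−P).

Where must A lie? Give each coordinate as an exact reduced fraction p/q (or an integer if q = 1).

1. A_x = -31/4  [line 12·x + 5·y + 507/4 = 0 ∩ |AB|² = 289/8]
2. A_y = -27/4  [line 12·x + 5·y + 507/4 = 0 ∩ |AB|² = 289/8]
   → A = (-31/4, -27/4)

A = (-31/4, -27/4)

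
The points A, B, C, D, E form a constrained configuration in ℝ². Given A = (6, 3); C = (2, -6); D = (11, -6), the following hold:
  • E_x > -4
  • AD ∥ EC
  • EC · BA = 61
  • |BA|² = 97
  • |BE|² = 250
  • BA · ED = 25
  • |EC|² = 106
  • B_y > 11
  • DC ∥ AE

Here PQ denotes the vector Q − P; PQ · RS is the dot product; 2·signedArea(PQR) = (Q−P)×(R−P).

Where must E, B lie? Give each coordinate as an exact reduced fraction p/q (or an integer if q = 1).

1. E_x = -3  [AD ∥ EC ∩ DC ∥ AE]
2. E_y = 3  [AD ∥ EC ∩ DC ∥ AE]
   → E = (-3, 3)
3. B_x = 10  [BA · ED = 25 ∩ EC · BA = 61]
4. B_y = 12  [BA · ED = 25 ∩ EC · BA = 61]
   → B = (10, 12)

B = (10, 12)
E = (-3, 3)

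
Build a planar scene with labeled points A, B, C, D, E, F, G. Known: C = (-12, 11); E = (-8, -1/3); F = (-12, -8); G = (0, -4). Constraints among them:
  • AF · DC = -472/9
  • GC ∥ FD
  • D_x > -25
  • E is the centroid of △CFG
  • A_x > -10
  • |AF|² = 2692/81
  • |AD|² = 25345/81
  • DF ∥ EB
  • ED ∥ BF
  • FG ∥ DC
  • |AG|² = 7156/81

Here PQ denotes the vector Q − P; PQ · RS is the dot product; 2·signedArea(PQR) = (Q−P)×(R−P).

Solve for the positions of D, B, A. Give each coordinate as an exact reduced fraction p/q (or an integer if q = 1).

1. D_x = -24  [FG ∥ DC ∩ GC ∥ FD]
2. D_y = 7  [FG ∥ DC ∩ GC ∥ FD]
   → D = (-24, 7)
3. B_x = 4  [ED ∥ BF ∩ DF ∥ EB]
4. B_y = -46/3  [ED ∥ BF ∩ DF ∥ EB]
   → B = (4, -46/3)
5. A_x = -28/3  [line -12·x + -4·y + -1112/9 = 0 ∩ |AD|² = 25345/81]
6. A_y = -26/9  [line -12·x + -4·y + -1112/9 = 0 ∩ |AD|² = 25345/81]
   → A = (-28/3, -26/9)

A = (-28/3, -26/9)
B = (4, -46/3)
D = (-24, 7)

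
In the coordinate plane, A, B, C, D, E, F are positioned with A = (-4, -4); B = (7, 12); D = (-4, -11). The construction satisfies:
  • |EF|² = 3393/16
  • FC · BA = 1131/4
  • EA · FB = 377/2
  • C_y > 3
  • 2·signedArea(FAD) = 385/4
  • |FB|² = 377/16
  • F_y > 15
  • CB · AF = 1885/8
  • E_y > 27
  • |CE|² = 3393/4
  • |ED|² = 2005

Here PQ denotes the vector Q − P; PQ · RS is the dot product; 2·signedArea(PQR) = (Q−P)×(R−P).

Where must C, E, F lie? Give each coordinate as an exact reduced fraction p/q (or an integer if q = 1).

C = (3/2, 4)
E = (18, 28)
F = (39/4, 16)

1. F_x = 39/4  [2·signedArea(FAD) = 385/4]
2. F_y = 16  [|FB|² = 377/16]
   → F = (39/4, 16)
3. E_x = 18  [line 11/4·x + 4·y + -323/2 = 0 ∩ |EF|² = 3393/16]
4. E_y = 28  [line 11/4·x + 4·y + -323/2 = 0 ∩ |EF|² = 3393/16]
   → E = (18, 28)
5. C_x = 3/2  [line -55/4·x + -20·y + 805/8 = 0 ∩ |CE|² = 3393/4]
6. C_y = 4  [line -55/4·x + -20·y + 805/8 = 0 ∩ |CE|² = 3393/4]
   → C = (3/2, 4)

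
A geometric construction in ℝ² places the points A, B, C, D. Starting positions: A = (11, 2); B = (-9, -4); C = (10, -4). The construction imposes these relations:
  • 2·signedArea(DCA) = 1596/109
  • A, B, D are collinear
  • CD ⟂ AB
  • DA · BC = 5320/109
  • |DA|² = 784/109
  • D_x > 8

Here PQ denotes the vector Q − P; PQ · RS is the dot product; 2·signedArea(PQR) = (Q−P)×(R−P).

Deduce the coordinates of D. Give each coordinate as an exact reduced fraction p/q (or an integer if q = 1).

D = (919/109, 134/109)

1. D_x = 919/109  [A, B, D are collinear ∩ CD ⟂ AB]
2. D_y = 134/109  [A, B, D are collinear ∩ CD ⟂ AB]
   → D = (919/109, 134/109)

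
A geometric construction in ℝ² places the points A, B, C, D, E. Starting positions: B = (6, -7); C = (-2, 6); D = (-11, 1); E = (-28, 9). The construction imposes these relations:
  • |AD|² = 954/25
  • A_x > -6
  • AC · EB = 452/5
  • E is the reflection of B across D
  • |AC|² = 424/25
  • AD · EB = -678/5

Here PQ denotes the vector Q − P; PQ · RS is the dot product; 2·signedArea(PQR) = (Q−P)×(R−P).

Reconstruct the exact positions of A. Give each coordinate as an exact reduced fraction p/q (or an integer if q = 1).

1. A_x = -28/5  [line -34·x + 16·y + -1272/5 = 0 ∩ |AD|² = 954/25]
2. A_y = 4  [line -34·x + 16·y + -1272/5 = 0 ∩ |AD|² = 954/25]
   → A = (-28/5, 4)

A = (-28/5, 4)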